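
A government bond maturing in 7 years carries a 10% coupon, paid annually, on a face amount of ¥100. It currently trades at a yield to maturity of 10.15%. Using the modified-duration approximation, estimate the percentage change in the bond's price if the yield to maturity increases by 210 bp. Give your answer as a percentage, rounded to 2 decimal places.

Periodic yield y = 0.1015. Modified duration first:
  t   CF        PV=CF/(1+0.1015)^t    t·PV
  1        10.00         9.0785         9.0785
  2        10.00         8.2420        16.4839
  3        10.00         7.4825        22.4475
  4        10.00         6.7930        27.1720
  5        10.00         6.1671        30.8353
  6        10.00         5.5988        33.5926
  7       110.00        55.9115       391.3805
  Σ                     99.2733       530.9904
P = 99.2733; D_Mac = 5.34877 yrs; D_mod = 5.34877/(1+0.1015) = 4.85590 yrs.
ΔP/P ≈ -D_mod · Δy = -4.85590 × (+0.021) = -0.101974 = -10.1974%.

-10.20%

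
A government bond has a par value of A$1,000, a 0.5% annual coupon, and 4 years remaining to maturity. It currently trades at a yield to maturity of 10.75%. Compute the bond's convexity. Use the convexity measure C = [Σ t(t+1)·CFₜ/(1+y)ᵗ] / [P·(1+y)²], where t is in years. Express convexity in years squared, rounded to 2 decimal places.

16.10

With y = 0.1075:
  t   CF        PV=CF/(1+0.1075)^t    t·PV        t(t+1)·PV
  1         5.00         4.5147         4.5147           9.0293
  2         5.00         4.0765         8.1529          24.4587
  3         5.00         3.6808        11.0423          44.1693
  4     1,005.00       668.0225     2,672.0902      13,360.4510
  Σ                    680.2944     2,695.8001      13,438.1083
P = 680.2944.
Convexity = Σ t(t+1)·PV / [P·(1+y)²] = 13,438.1083 / (680.2944 × 1.226556) = 16.10474.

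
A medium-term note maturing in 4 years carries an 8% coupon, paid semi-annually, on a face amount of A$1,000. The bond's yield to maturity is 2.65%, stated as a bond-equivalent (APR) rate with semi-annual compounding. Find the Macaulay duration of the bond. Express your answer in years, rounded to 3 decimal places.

Periodic yield y = 0.01325. Discount each cash flow and weight by its period:
  t   CF        PV=CF/(1+0.01325)^t    t·PV
  1        40.00        39.4769        39.4769
  2        40.00        38.9607        77.9214
  3        40.00        38.4512       115.3537
  4        40.00        37.9484       151.7936
  5        40.00        37.4522       187.2608
  6        40.00        36.9624       221.7745
  7        40.00        36.4791       255.3535
  8     1,040.00       936.0530     7,488.4240
  Σ                  1,201.7839     8,537.3584
Price P = Σ PV = 1,201.7839.
Macaulay duration = Σ(t·PV) / P = 8,537.3584 / 1,201.7839 = 7.10390 half-year periods.
In years: 7.10390 / 2 = 3.55195 years.

3.552 years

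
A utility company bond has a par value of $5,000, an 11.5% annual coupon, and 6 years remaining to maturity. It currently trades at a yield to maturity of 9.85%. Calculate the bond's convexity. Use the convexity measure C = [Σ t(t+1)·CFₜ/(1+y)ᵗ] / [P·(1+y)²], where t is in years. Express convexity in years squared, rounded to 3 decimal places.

With y = 0.0985:
  t   CF        PV=CF/(1+0.0985)^t    t·PV        t(t+1)·PV
  1       575.00       523.4411       523.4411       1,046.8821
  2       575.00       476.5053       953.0106       2,859.0317
  3       575.00       433.7781     1,301.3344       5,205.3377
  4       575.00       394.8822     1,579.5290       7,897.6448
  5       575.00       359.4740     1,797.3702      10,784.2213
  6     5,575.00     3,172.8132    19,036.8792     133,258.1546
  Σ                  5,360.8940    25,191.5644     161,051.2722
P = 5,360.8940.
Convexity = Σ t(t+1)·PV / [P·(1+y)²] = 161,051.2722 / (5,360.8940 × 1.206702) = 24.89584.

24.896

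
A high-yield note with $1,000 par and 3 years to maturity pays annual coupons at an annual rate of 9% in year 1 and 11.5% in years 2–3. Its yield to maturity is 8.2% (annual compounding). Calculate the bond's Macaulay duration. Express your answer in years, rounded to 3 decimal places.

2.751 years

Periodic yield y = 0.082. Discount each cash flow and weight by its year:
  t   CF        PV=CF/(1+0.082)^t    t·PV
  1        90.00        83.1793        83.1793
  2       115.00        98.2298       196.4596
  3     1,115.00       880.2238     2,640.6713
  Σ                  1,061.6329     2,920.3102
Price P = Σ PV = 1,061.6329.
Macaulay duration = Σ(t·PV) / P = 2,920.3102 / 1,061.6329 = 2.75077 years.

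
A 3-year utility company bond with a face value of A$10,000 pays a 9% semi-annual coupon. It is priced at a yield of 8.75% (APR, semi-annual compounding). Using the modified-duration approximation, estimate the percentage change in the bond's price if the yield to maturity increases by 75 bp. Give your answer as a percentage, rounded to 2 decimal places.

Periodic yield y = 0.04375. Modified duration first:
  t   CF        PV=CF/(1+0.04375)^t    t·PV
  1       450.00       431.1377       431.1377
  2       450.00       413.0661       826.1322
  3       450.00       395.7519     1,187.2558
  4       450.00       379.1635     1,516.6541
  5       450.00       363.2704     1,816.3522
  6    10,450.00     8,082.3445    48,494.0672
  Σ                 10,064.7343    54,271.5993
P = 10,064.7343; D_Mac = 5.39225 half-year periods = 2.69613 yrs; D_mod = 2.69613/(1+0.04375) = 2.58312 yrs.
ΔP/P ≈ -D_mod · Δy = -2.58312 × (+0.0075) = -0.019373 = -1.9373%.

-1.94%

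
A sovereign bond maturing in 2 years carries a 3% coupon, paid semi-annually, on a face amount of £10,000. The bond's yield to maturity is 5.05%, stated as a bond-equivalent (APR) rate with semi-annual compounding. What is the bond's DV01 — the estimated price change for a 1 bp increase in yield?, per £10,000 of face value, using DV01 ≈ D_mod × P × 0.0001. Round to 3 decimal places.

Periodic yield y = 0.02525.
  t   CF        PV=CF/(1+0.02525)^t    t·PV
  1       150.00       146.3058       146.3058
  2       150.00       142.7025       285.4051
  3       150.00       139.1880       417.5641
  4    10,150.00     9,186.4334    36,745.7336
  Σ                  9,614.6298    37,595.0085
P = 9,614.6298; D_Mac = 3.91019 half-year periods = 1.95509 yrs; D_mod = 1.90694 yrs.
DV01 ≈ 1.90694 × 9,614.6298 × 0.0001 = 1.833456.

£1.833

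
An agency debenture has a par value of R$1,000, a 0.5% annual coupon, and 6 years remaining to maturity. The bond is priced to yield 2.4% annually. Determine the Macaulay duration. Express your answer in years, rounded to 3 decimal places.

Periodic yield y = 0.024. Discount each cash flow and weight by its year:
  t   CF        PV=CF/(1+0.024)^t    t·PV
  1         5.00         4.8828         4.8828
  2         5.00         4.7684         9.5367
  3         5.00         4.6566        13.9698
  4         5.00         4.5475        18.1899
  5         5.00         4.4409        22.2045
  6     1,005.00       871.6985     5,230.1913
  Σ                    894.9947     5,298.9750
Price P = Σ PV = 894.9947.
Macaulay duration = Σ(t·PV) / P = 5,298.9750 / 894.9947 = 5.92068 years.

5.921 years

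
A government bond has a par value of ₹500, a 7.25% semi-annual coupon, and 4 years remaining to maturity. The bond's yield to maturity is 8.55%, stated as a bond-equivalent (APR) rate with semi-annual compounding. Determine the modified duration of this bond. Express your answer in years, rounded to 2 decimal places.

3.39 years

Periodic yield y = 0.04275. First find Macaulay duration:
  t   CF        PV=CF/(1+0.04275)^t    t·PV
  1       18.125        17.3819        17.3819
  2       18.125        16.6693        33.3386
  3       18.125        15.9859        47.9577
  4       18.125        15.3305        61.3221
  5       18.125        14.7020        73.5101
  6       18.125        14.0993        84.5957
  7       18.125        13.5212        94.6487
  8      518.125       370.6747     2,965.3977
  Σ                    478.3649     3,378.1526
P = 478.3649; Macaulay duration = 3,378.1526 / 478.3649 = 7.06187 half-year periods = 3.53094 years.
Modified duration = D_Mac / (1 + y) = 3.53094 / 1.04275 = 3.38618 years.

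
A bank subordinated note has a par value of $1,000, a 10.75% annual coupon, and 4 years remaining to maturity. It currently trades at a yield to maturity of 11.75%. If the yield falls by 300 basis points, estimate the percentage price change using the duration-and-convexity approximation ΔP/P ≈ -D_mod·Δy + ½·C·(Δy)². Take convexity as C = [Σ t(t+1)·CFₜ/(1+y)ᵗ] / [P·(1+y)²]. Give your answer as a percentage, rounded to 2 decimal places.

+9.84%

With y = 0.1175:
  t   CF        PV=CF/(1+0.1175)^t    t·PV        t(t+1)·PV
  1       107.50        96.1969        96.1969         192.3937
  2       107.50        86.0822       172.1644         516.4933
  3       107.50        77.0311       231.0932         924.3727
  4     1,107.50       710.1557     2,840.6230      14,203.1150
  Σ                    969.4659     3,340.0775      15,836.3747
P = 969.4659; D_Mac = 3.44528 yrs; D_mod = 3.08302 yrs; C = 13.08062.
Duration effect: -3.08302 × (-0.03) = +0.092491
Convexity effect: 0.5 × 13.08062 × (-0.03)² = +0.0058863
ΔP/P ≈ +0.092491 + 0.0058863 = +0.098377 = +9.8377%.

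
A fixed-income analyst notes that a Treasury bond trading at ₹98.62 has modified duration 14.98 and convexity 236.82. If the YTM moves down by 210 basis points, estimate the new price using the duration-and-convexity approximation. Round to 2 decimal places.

₹134.79

Duration effect: -D_mod·Δy = -14.98 × (-0.021) = +0.314580
Convexity effect: ½·C·(Δy)² = 0.5 × 236.82 × (-0.021)² = +0.05221881
ΔP/P ≈ +0.314580 + 0.05221881 = +0.36679881
New price ≈ 98.62 × (1 + 0.36679881) = 134.7936986422.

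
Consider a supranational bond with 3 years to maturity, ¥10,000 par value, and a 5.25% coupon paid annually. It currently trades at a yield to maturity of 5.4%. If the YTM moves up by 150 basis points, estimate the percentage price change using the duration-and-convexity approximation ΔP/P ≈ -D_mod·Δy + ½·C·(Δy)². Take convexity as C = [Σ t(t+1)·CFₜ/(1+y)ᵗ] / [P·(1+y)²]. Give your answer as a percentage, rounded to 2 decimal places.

-3.95%

With y = 0.054:
  t   CF        PV=CF/(1+0.054)^t    t·PV        t(t+1)·PV
  1       525.00       498.1025       498.1025         996.2049
  2       525.00       472.5830       945.1660       2,835.4979
  3    10,525.00     8,988.7701    26,966.3102     107,865.2409
  Σ                  9,959.4555    28,409.5787     111,696.9438
P = 9,959.4555; D_Mac = 2.85252 yrs; D_mod = 2.70638 yrs; C = 10.09542.
Duration effect: -2.70638 × (+0.015) = -0.040596
Convexity effect: 0.5 × 10.09542 × (0.015)² = +0.0011357
ΔP/P ≈ -0.040596 + 0.0011357 = -0.039460 = -3.9460%.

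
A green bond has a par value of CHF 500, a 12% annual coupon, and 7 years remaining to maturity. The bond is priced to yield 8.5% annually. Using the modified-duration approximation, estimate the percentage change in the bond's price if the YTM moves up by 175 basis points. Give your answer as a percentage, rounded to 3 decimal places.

-8.497%

Periodic yield y = 0.085. Modified duration first:
  t   CF        PV=CF/(1+0.085)^t    t·PV
  1        60.00        55.2995        55.2995
  2        60.00        50.9673       101.9346
  3        60.00        46.9745       140.9235
  4        60.00        43.2945       173.1778
  5        60.00        39.9027       199.5136
  6        60.00        36.7767       220.6602
  7       560.00       316.3588     2,214.5113
  Σ                    589.5740     3,106.0206
P = 589.5740; D_Mac = 5.26825 yrs; D_mod = 5.26825/(1+0.085) = 4.85553 yrs.
ΔP/P ≈ -D_mod · Δy = -4.85553 × (+0.0175) = -0.084972 = -8.4972%.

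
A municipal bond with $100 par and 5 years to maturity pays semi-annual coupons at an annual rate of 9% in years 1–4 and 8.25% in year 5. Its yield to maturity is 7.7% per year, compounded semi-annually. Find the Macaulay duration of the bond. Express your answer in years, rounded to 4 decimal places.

4.1571 years

Periodic yield y = 0.0385. Discount each cash flow and weight by its period:
  t   CF        PV=CF/(1+0.0385)^t    t·PV
  1        4.500         4.3332         4.3332
  2        4.500         4.1725         8.3451
  3        4.500         4.0178        12.0535
  4        4.500         3.8689        15.4756
  5        4.500         3.7255        18.6273
  6        4.500         3.5873        21.5241
  7        4.500         3.4544        24.1805
  8        4.500         3.3263        26.6103
  9        4.125         2.9361        26.4246
  10     104.125        71.3658       713.6578
  Σ                    104.7877       871.2319
Price P = Σ PV = 104.7877.
Macaulay duration = Σ(t·PV) / P = 871.2319 / 104.7877 = 8.31425 half-year periods.
In years: 8.31425 / 2 = 4.15713 years.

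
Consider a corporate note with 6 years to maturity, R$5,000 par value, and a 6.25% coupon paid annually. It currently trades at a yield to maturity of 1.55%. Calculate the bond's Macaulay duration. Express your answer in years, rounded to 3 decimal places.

5.286 years

Periodic yield y = 0.0155. Discount each cash flow and weight by its year:
  t   CF        PV=CF/(1+0.0155)^t    t·PV
  1       312.50       307.7302       307.7302
  2       312.50       303.0332       606.0663
  3       312.50       298.4078       895.2235
  4       312.50       293.8531     1,175.4125
  5       312.50       289.3679     1,446.8396
  6     5,312.50     4,844.1700    29,065.0201
  Σ                  6,336.5622    33,496.2922
Price P = Σ PV = 6,336.5622.
Macaulay duration = Σ(t·PV) / P = 33,496.2922 / 6,336.5622 = 5.28619 years.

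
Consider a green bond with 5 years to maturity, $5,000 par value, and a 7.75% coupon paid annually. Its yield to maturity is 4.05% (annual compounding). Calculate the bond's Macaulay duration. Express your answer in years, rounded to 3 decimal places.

Periodic yield y = 0.0405. Discount each cash flow and weight by its year:
  t   CF        PV=CF/(1+0.0405)^t    t·PV
  1       387.50       372.4171       372.4171
  2       387.50       357.9213       715.8426
  3       387.50       343.9897     1,031.9691
  4       387.50       330.6004     1,322.4016
  5     5,387.50     4,417.5031    22,087.5154
  Σ                  5,822.4316    25,530.1458
Price P = Σ PV = 5,822.4316.
Macaulay duration = Σ(t·PV) / P = 25,530.1458 / 5,822.4316 = 4.38479 years.

4.385 years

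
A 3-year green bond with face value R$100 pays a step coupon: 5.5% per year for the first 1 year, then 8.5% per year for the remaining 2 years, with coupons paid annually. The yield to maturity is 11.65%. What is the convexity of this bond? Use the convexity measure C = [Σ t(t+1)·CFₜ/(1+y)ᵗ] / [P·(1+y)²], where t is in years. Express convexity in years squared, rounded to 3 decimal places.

With y = 0.1165:
  t   CF        PV=CF/(1+0.1165)^t    t·PV        t(t+1)·PV
  1         5.50         4.9261         4.9261           9.8522
  2         8.50         6.8187        13.6374          40.9122
  3       108.50        77.9567       233.8702         935.4806
  Σ                     89.7015       252.4337         986.2450
P = 89.7015.
Convexity = Σ t(t+1)·PV / [P·(1+y)²] = 986.2450 / (89.7015 × 1.246572) = 8.81998.

8.820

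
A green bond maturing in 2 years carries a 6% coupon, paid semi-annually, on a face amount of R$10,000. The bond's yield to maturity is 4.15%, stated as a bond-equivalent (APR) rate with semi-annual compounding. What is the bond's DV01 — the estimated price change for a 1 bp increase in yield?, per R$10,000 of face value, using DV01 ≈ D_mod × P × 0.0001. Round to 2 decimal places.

R$1.94

Periodic yield y = 0.02075.
  t   CF        PV=CF/(1+0.02075)^t    t·PV
  1       300.00       293.9015       293.9015
  2       300.00       287.9271       575.8541
  3       300.00       282.0740       846.2221
  4    10,300.00     9,487.6722    37,950.6887
  Σ                 10,351.5748    39,666.6664
P = 10,351.5748; D_Mac = 3.83195 half-year periods = 1.91597 yrs; D_mod = 1.87702 yrs.
DV01 ≈ 1.87702 × 10,351.5748 × 0.0001 = 1.943016.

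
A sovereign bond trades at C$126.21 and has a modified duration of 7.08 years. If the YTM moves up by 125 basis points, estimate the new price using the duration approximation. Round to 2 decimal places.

Duration approximation: ΔP/P ≈ -D_mod · Δy = -7.08 × (+0.0125) = -0.088500.
New price ≈ 126.21 × (1 - 0.088500) = 115.040415.

C$115.04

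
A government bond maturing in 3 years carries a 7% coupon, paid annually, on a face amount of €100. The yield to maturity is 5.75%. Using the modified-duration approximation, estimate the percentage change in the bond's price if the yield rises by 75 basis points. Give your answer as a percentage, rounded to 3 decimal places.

Periodic yield y = 0.0575. Modified duration first:
  t   CF        PV=CF/(1+0.0575)^t    t·PV
  1         7.00         6.6194         6.6194
  2         7.00         6.2595        12.5189
  3       107.00        90.4779       271.4338
  Σ                    103.3568       290.5721
P = 103.3568; D_Mac = 2.81135 yrs; D_mod = 2.81135/(1+0.0575) = 2.65849 yrs.
ΔP/P ≈ -D_mod · Δy = -2.65849 × (+0.0075) = -0.019939 = -1.9939%.

-1.994%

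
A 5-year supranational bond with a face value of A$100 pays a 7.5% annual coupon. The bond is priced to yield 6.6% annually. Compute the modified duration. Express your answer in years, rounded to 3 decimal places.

Periodic yield y = 0.066. First find Macaulay duration:
  t   CF        PV=CF/(1+0.066)^t    t·PV
  1         7.50         7.0356         7.0356
  2         7.50         6.6000        13.2001
  3         7.50         6.1914        18.5742
  4         7.50         5.8081        23.2323
  5       107.50        78.0949       390.4743
  Σ                    103.7300       452.5166
P = 103.7300; Macaulay duration = 452.5166 / 103.7300 = 4.36244 years.
Modified duration = D_Mac / (1 + y) = 4.36244 / 1.066 = 4.09235 years.

4.092 years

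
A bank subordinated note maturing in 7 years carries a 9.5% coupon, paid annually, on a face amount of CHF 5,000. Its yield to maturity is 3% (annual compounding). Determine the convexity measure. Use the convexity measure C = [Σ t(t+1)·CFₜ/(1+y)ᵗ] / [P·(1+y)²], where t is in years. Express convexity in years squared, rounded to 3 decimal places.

39.658

With y = 0.03:
  t   CF        PV=CF/(1+0.03)^t    t·PV        t(t+1)·PV
  1       475.00       461.1650       461.1650         922.3301
  2       475.00       447.7331       895.4661       2,686.3983
  3       475.00       434.6923     1,304.0769       5,216.3075
  4       475.00       422.0313     1,688.1254       8,440.6270
  5       475.00       409.7392     2,048.6959      12,292.1752
  6       475.00       397.8050     2,386.8301      16,707.8109
  7     5,475.00     4,451.6760    31,161.7322     249,293.8574
  Σ                  7,024.8420    39,946.0916     295,559.5063
P = 7,024.8420.
Convexity = Σ t(t+1)·PV / [P·(1+y)²] = 295,559.5063 / (7,024.8420 × 1.060900) = 39.65828.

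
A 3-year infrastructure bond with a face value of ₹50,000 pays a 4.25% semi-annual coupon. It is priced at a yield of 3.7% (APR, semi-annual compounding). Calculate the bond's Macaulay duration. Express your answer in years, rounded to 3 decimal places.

2.850 years

Periodic yield y = 0.0185. Discount each cash flow and weight by its period:
  t   CF        PV=CF/(1+0.0185)^t    t·PV
  1     1,062.50     1,043.2008     1,043.2008
  2     1,062.50     1,024.2521     2,048.5042
  3     1,062.50     1,005.6476     3,016.9429
  4     1,062.50       987.3811     3,949.5244
  5     1,062.50       969.4463     4,847.2317
  6    51,062.50    45,744.1828   274,465.0970
  Σ                 50,774.1108   289,370.5010
Price P = Σ PV = 50,774.1108.
Macaulay duration = Σ(t·PV) / P = 289,370.5010 / 50,774.1108 = 5.69917 half-year periods.
In years: 5.69917 / 2 = 2.84959 years.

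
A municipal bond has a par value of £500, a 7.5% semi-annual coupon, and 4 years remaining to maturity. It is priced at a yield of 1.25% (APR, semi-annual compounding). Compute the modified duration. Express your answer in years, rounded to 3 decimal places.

Periodic yield y = 0.00625. First find Macaulay duration:
  t   CF        PV=CF/(1+0.00625)^t    t·PV
  1        18.75        18.6335        18.6335
  2        18.75        18.5178        37.0356
  3        18.75        18.4028        55.2084
  4        18.75        18.2885        73.1539
  5        18.75        18.1749        90.8745
  6        18.75        18.0620       108.3720
  7        18.75        17.9498       125.6487
  8       518.75       493.5271     3,948.2164
  Σ                    621.5564     4,457.1430
P = 621.5564; Macaulay duration = 4,457.1430 / 621.5564 = 7.17094 half-year periods = 3.58547 years.
Modified duration = D_Mac / (1 + y) = 3.58547 / 1.00625 = 3.56320 years.

3.563 years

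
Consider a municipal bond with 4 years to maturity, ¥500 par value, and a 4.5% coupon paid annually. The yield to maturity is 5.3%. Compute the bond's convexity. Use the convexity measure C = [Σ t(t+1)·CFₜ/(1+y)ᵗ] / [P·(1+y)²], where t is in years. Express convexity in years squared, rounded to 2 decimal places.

With y = 0.053:
  t   CF        PV=CF/(1+0.053)^t    t·PV        t(t+1)·PV
  1        22.50        21.3675        21.3675          42.7350
  2        22.50        20.2920        40.5841         121.7523
  3        22.50        19.2707        57.8121         231.2484
  4       522.50       424.9842     1,699.9369       8,499.6845
  Σ                    485.9145     1,819.7006       8,895.4202
P = 485.9145.
Convexity = Σ t(t+1)·PV / [P·(1+y)²] = 8,895.4202 / (485.9145 × 1.108809) = 16.51011.

16.51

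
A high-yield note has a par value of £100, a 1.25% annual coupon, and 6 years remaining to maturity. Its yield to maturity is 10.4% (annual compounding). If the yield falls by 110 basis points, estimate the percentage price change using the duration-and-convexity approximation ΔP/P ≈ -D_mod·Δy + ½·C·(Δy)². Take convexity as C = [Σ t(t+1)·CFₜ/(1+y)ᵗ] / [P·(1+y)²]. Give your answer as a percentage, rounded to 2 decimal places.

With y = 0.104:
  t   CF        PV=CF/(1+0.104)^t    t·PV        t(t+1)·PV
  1         1.25         1.1322         1.1322           2.2645
  2         1.25         1.0256         2.0512           6.1535
  3         1.25         0.9290         2.7869          11.1477
  4         1.25         0.8415         3.3658          16.8292
  5         1.25         0.7622         3.8110          22.8658
  6       101.25        55.9217       335.5304       2,348.7126
  Σ                     60.6122       348.6775       2,407.9733
P = 60.6122; D_Mac = 5.75260 yrs; D_mod = 5.21069 yrs; C = 32.59519.
Duration effect: -5.21069 × (-0.011) = +0.057318
Convexity effect: 0.5 × 32.59519 × (-0.011)² = +0.0019720
ΔP/P ≈ +0.057318 + 0.0019720 = +0.059290 = +5.9290%.

+5.93%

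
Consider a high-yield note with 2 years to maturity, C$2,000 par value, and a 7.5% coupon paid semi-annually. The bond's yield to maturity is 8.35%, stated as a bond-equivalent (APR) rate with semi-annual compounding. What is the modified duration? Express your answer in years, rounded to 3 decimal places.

1.817 years

Periodic yield y = 0.04175. First find Macaulay duration:
  t   CF        PV=CF/(1+0.04175)^t    t·PV
  1        75.00        71.9942        71.9942
  2        75.00        69.1089       138.2179
  3        75.00        66.3393       199.0178
  4     2,075.00     1,761.8303     7,047.3210
  Σ                  1,969.2727     7,456.5510
P = 1,969.2727; Macaulay duration = 7,456.5510 / 1,969.2727 = 3.78645 half-year periods = 1.89322 years.
Modified duration = D_Mac / (1 + y) = 1.89322 / 1.04175 = 1.81735 years.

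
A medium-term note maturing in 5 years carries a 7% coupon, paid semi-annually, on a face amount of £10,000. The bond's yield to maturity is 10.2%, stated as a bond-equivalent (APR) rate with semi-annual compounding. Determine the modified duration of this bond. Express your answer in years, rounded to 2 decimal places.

Periodic yield y = 0.051. First find Macaulay duration:
  t   CF        PV=CF/(1+0.051)^t    t·PV
  1       350.00       333.0162       333.0162
  2       350.00       316.8565       633.7130
  3       350.00       301.4810       904.4429
  4       350.00       286.8515     1,147.4061
  5       350.00       272.9320     1,364.6600
  6       350.00       259.6879     1,558.1275
  7       350.00       247.0865     1,729.6056
  8       350.00       235.0966     1,880.7727
  9       350.00       223.6885     2,013.1962
  10   10,350.00     6,293.8036    62,938.0364
  Σ                  8,770.5003    74,502.9766
P = 8,770.5003; Macaulay duration = 74,502.9766 / 8,770.5003 = 8.49472 half-year periods = 4.24736 years.
Modified duration = D_Mac / (1 + y) = 4.24736 / 1.051 = 4.04126 years.

4.04 years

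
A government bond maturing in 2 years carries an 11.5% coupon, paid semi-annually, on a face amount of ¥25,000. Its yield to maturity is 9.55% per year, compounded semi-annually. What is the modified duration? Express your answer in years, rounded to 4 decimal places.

1.7616 years

Periodic yield y = 0.04775. First find Macaulay duration:
  t   CF        PV=CF/(1+0.04775)^t    t·PV
  1     1,437.50     1,371.9876     1,371.9876
  2     1,437.50     1,309.4608     2,618.9217
  3     1,437.50     1,249.7837     3,749.3510
  4    26,437.50    21,937.6300    87,750.5199
  Σ                 25,868.8621    95,490.7801
P = 25,868.8621; Macaulay duration = 95,490.7801 / 25,868.8621 = 3.69134 half-year periods = 1.84567 years.
Modified duration = D_Mac / (1 + y) = 1.84567 / 1.04775 = 1.76156 years.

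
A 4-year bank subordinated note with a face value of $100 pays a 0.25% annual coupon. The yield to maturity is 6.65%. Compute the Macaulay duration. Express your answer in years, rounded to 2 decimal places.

Periodic yield y = 0.0665. Discount each cash flow and weight by its year:
  t   CF        PV=CF/(1+0.0665)^t    t·PV
  1         0.25         0.2344         0.2344
  2         0.25         0.2198         0.4396
  3         0.25         0.2061         0.6183
  4       100.25        77.4892       309.9566
  Σ                     78.1495       311.2489
Price P = Σ PV = 78.1495.
Macaulay duration = Σ(t·PV) / P = 311.2489 / 78.1495 = 3.98274 years.

3.98 years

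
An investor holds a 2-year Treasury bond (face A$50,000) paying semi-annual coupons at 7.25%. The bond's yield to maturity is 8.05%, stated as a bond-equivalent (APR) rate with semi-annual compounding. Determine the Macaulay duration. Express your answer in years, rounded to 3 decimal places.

Periodic yield y = 0.04025. Discount each cash flow and weight by its period:
  t   CF        PV=CF/(1+0.04025)^t    t·PV
  1     1,812.50     1,742.3696     1,742.3696
  2     1,812.50     1,674.9528     3,349.9055
  3     1,812.50     1,610.1445     4,830.4334
  4    51,812.50    44,246.9816   176,987.9265
  Σ                 49,274.4485   186,910.6351
Price P = Σ PV = 49,274.4485.
Macaulay duration = Σ(t·PV) / P = 186,910.6351 / 49,274.4485 = 3.79326 half-year periods.
In years: 3.79326 / 2 = 1.89663 years.

1.897 years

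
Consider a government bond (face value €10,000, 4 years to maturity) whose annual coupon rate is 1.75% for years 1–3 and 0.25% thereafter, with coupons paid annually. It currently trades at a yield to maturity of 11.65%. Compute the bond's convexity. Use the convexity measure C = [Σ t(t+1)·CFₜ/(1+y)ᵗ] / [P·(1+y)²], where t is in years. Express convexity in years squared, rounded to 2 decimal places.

15.37

With y = 0.1165:
  t   CF        PV=CF/(1+0.1165)^t    t·PV        t(t+1)·PV
  1       175.00       156.7398       156.7398         313.4796
  2       175.00       140.3850       280.7699         842.3098
  3       175.00       125.7366       377.2099       1,508.8397
  4    10,025.00     6,451.3332    25,805.3327     129,026.6636
  Σ                  6,874.1946    26,620.0524     131,691.2927
P = 6,874.1946.
Convexity = Σ t(t+1)·PV / [P·(1+y)²] = 131,691.2927 / (6,874.1946 × 1.246572) = 15.36802.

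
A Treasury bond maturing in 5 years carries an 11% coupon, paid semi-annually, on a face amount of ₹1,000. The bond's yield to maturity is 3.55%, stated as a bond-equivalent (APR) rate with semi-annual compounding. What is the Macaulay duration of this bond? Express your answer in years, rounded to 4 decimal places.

Periodic yield y = 0.01775. Discount each cash flow and weight by its period:
  t   CF        PV=CF/(1+0.01775)^t    t·PV
  1        55.00        54.0408        54.0408
  2        55.00        53.0983       106.1966
  3        55.00        52.1722       156.5167
  4        55.00        51.2623       205.0493
  5        55.00        50.3683       251.8414
  6        55.00        49.4898       296.9390
  7        55.00        48.6267       340.3870
  8        55.00        47.7786       382.2291
  9        55.00        46.9454       422.5083
  10    1,055.00       884.7923     8,847.9233
  Σ                  1,338.5748    11,063.6314
Price P = Σ PV = 1,338.5748.
Macaulay duration = Σ(t·PV) / P = 11,063.6314 / 1,338.5748 = 8.26523 half-year periods.
In years: 8.26523 / 2 = 4.13262 years.

4.1326 years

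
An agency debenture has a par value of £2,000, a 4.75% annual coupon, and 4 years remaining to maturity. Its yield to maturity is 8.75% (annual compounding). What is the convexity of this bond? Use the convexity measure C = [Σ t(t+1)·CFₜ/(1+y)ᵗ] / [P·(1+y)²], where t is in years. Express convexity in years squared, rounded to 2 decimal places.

With y = 0.0875:
  t   CF        PV=CF/(1+0.0875)^t    t·PV        t(t+1)·PV
  1        95.00        87.3563        87.3563         174.7126
  2        95.00        80.3277       160.6553         481.9659
  3        95.00        73.8645       221.5935         886.3741
  4     2,095.00     1,497.8453     5,991.3813      29,956.9063
  Σ                  1,739.3938     6,460.9864      31,499.9589
P = 1,739.3938.
Convexity = Σ t(t+1)·PV / [P·(1+y)²] = 31,499.9589 / (1,739.3938 × 1.182656) = 15.31276.

15.31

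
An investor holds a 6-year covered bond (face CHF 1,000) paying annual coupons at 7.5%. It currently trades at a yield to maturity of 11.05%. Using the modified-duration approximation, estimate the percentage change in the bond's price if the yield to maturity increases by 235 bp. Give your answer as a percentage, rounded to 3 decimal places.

Periodic yield y = 0.1105. Modified duration first:
  t   CF        PV=CF/(1+0.1105)^t    t·PV
  1        75.00        67.5371        67.5371
  2        75.00        60.8169       121.6338
  3        75.00        54.7653       164.2959
  4        75.00        49.3159       197.2636
  5        75.00        44.4087       222.0437
  6     1,075.00       573.1880     3,439.1280
  Σ                    850.0320     4,211.9021
P = 850.0320; D_Mac = 4.95499 yrs; D_mod = 4.95499/(1+0.1105) = 4.46195 yrs.
ΔP/P ≈ -D_mod · Δy = -4.46195 × (+0.0235) = -0.104856 = -10.4856%.

-10.486%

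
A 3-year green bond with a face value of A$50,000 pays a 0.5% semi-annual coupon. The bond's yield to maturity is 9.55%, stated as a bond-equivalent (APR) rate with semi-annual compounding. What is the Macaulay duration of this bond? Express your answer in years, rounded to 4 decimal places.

2.9781 years

Periodic yield y = 0.04775. Discount each cash flow and weight by its period:
  t   CF        PV=CF/(1+0.04775)^t    t·PV
  1       125.00       119.3033       119.3033
  2       125.00       113.8662       227.7323
  3       125.00       108.6768       326.0305
  4       125.00       103.7240       414.8961
  5       125.00        98.9969       494.9846
  6    50,125.00    37,888.5835   227,331.5007
  Σ                 38,433.1507   228,914.4475
Price P = Σ PV = 38,433.1507.
Macaulay duration = Σ(t·PV) / P = 228,914.4475 / 38,433.1507 = 5.95617 half-year periods.
In years: 5.95617 / 2 = 2.97809 years.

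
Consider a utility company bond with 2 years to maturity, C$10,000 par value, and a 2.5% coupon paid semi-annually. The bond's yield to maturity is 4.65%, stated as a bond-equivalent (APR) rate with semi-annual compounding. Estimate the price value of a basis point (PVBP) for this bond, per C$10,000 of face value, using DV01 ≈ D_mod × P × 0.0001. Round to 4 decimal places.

Periodic yield y = 0.02325.
  t   CF        PV=CF/(1+0.02325)^t    t·PV
  1       125.00       122.1598       122.1598
  2       125.00       119.3841       238.7682
  3       125.00       116.6715       350.0145
  4    10,125.00     9,235.6617    36,942.6470
  Σ                  9,593.8771    37,653.5895
P = 9,593.8771; D_Mac = 3.92475 half-year periods = 1.96238 yrs; D_mod = 1.91779 yrs.
DV01 ≈ 1.91779 × 9,593.8771 × 0.0001 = 1.839902.

C$1.8399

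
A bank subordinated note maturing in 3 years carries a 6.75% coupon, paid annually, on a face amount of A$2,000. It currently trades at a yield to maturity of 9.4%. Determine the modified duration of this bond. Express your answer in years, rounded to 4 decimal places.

Periodic yield y = 0.094. First find Macaulay duration:
  t   CF        PV=CF/(1+0.094)^t    t·PV
  1       135.00       123.4004       123.4004
  2       135.00       112.7974       225.5948
  3     2,135.00     1,630.5943     4,891.7828
  Σ                  1,866.7921     5,240.7780
P = 1,866.7921; Macaulay duration = 5,240.7780 / 1,866.7921 = 2.80737 years.
Modified duration = D_Mac / (1 + y) = 2.80737 / 1.094 = 2.56615 years.

2.5662 years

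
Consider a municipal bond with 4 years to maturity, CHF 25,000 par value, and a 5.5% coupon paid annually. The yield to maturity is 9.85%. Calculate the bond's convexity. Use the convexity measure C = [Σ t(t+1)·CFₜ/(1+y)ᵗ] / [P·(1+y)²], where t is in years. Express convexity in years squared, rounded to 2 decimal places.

14.77

With y = 0.0985:
  t   CF        PV=CF/(1+0.0985)^t    t·PV        t(t+1)·PV
  1     1,375.00     1,251.7069     1,251.7069       2,503.4137
  2     1,375.00     1,139.4692     2,278.9383       6,836.8150
  3     1,375.00     1,037.2955     3,111.8866      12,447.5466
  4    26,375.00    18,113.0766    72,452.3063     362,261.5316
  Σ                 21,541.5482    79,094.8382     384,049.3069
P = 21,541.5482.
Convexity = Σ t(t+1)·PV / [P·(1+y)²] = 384,049.3069 / (21,541.5482 × 1.206702) = 14.77440.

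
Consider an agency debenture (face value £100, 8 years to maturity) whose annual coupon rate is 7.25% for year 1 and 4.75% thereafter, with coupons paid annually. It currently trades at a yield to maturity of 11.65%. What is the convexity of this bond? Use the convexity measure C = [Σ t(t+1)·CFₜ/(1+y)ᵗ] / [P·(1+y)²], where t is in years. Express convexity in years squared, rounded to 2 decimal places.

With y = 0.1165:
  t   CF        PV=CF/(1+0.1165)^t    t·PV        t(t+1)·PV
  1         7.25         6.4935         6.4935          12.9870
  2         4.75         3.8104         7.6209          22.8627
  3         4.75         3.4129        10.2386          40.9542
  4         4.75         3.0567        12.2270          61.1348
  5         4.75         2.7378        13.6889          82.1337
  6         4.75         2.4521        14.7127         102.9889
  7         4.75         2.1963        15.3738         122.9902
  8       104.75        43.3795       347.0357       3,123.3216
  Σ                     67.5392       427.3911       3,569.3732
P = 67.5392.
Convexity = Σ t(t+1)·PV / [P·(1+y)²] = 3,569.3732 / (67.5392 × 1.246572) = 42.39540.

42.40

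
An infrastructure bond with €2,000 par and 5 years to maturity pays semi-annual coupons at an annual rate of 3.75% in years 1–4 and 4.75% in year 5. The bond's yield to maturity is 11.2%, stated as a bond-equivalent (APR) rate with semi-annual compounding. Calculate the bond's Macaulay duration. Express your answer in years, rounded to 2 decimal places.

Periodic yield y = 0.056. Discount each cash flow and weight by its period:
  t   CF        PV=CF/(1+0.056)^t    t·PV
  1        37.50        35.5114        35.5114
  2        37.50        33.6282        67.2564
  3        37.50        31.8449        95.5346
  4        37.50        30.1561       120.6245
  5        37.50        28.5569       142.7847
  6        37.50        27.0426       162.2553
  7        37.50        25.6085       179.2594
  8        37.50        24.2505       194.0037
  9        47.50        29.0883       261.7947
  10    2,047.50     1,187.3663    11,873.6633
  Σ                  1,453.0536    13,132.6879
Price P = Σ PV = 1,453.0536.
Macaulay duration = Σ(t·PV) / P = 13,132.6879 / 1,453.0536 = 9.03799 half-year periods.
In years: 9.03799 / 2 = 4.51900 years.

4.52 years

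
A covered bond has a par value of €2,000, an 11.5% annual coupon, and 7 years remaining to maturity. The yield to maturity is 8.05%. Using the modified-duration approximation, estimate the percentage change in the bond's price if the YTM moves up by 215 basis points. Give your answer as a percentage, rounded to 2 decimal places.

-10.59%

Periodic yield y = 0.0805. Modified duration first:
  t   CF        PV=CF/(1+0.0805)^t    t·PV
  1       230.00       212.8644       212.8644
  2       230.00       197.0055       394.0109
  3       230.00       182.3281       546.9842
  4       230.00       168.7442       674.9766
  5       230.00       156.1723       780.8615
  6       230.00       144.5371       867.2223
  7     2,230.00     1,296.9746     9,078.8221
  Σ                  2,358.6260    12,555.7421
P = 2,358.6260; D_Mac = 5.32333 yrs; D_mod = 5.32333/(1+0.0805) = 4.92673 yrs.
ΔP/P ≈ -D_mod · Δy = -4.92673 × (+0.0215) = -0.105925 = -10.5925%.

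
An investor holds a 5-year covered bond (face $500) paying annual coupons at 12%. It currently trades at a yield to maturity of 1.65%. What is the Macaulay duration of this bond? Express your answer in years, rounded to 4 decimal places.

Periodic yield y = 0.0165. Discount each cash flow and weight by its year:
  t   CF        PV=CF/(1+0.0165)^t    t·PV
  1        60.00        59.0261        59.0261
  2        60.00        58.0679       116.1359
  3        60.00        57.1254       171.3761
  4        60.00        56.1981       224.7924
  5       560.00       516.0017     2,580.0084
  Σ                    746.4192     3,151.3389
Price P = Σ PV = 746.4192.
Macaulay duration = Σ(t·PV) / P = 3,151.3389 / 746.4192 = 4.22194 years.

4.2219 years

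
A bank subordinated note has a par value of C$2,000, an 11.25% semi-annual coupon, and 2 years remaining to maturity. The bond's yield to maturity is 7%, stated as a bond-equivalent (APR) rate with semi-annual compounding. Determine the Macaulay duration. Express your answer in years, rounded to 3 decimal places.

1.852 years

Periodic yield y = 0.035. Discount each cash flow and weight by its period:
  t   CF        PV=CF/(1+0.035)^t    t·PV
  1       112.50       108.6957       108.6957
  2       112.50       105.0200       210.0399
  3       112.50       101.4686       304.4057
  4     2,112.50     1,840.9217     7,363.6868
  Σ                  2,156.1059     7,986.8280
Price P = Σ PV = 2,156.1059.
Macaulay duration = Σ(t·PV) / P = 7,986.8280 / 2,156.1059 = 3.70428 half-year periods.
In years: 3.70428 / 2 = 1.85214 years.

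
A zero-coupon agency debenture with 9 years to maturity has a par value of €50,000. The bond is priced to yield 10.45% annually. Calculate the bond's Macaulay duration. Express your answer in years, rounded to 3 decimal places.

A zero-coupon bond has a single cash flow at maturity, so its Macaulay duration equals its maturity: 9 years.

9.000 years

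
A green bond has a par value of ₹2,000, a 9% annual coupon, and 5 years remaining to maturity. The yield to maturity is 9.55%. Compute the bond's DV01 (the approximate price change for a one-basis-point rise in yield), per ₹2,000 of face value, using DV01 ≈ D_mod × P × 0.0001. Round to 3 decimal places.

₹0.756

Periodic yield y = 0.0955.
  t   CF        PV=CF/(1+0.0955)^t    t·PV
  1       180.00       164.3085       164.3085
  2       180.00       149.9850       299.9699
  3       180.00       136.9101       410.7302
  4       180.00       124.9750       499.8998
  5     2,180.00     1,381.6390     6,908.1950
  Σ                  1,957.8175     8,283.1035
P = 1,957.8175; D_Mac = 4.23078 yrs; D_mod = 3.86197 yrs.
DV01 ≈ 3.86197 × 1,957.8175 × 0.0001 = 0.756103.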